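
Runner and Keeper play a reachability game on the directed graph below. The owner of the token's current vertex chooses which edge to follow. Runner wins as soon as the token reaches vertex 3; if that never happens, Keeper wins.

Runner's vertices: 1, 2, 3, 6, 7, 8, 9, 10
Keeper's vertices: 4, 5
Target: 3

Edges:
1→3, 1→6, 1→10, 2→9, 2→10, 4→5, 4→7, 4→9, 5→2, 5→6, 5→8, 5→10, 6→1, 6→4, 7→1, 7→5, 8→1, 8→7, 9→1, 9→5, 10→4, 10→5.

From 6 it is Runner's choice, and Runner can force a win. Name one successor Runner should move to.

A0 = {3}
A1: add {1} — 1 (Runner) has 1→3.
A2: add {6, 7, 8, 9} — 6 (Runner) has 6→1; 7 (Runner) has 7→1; 8 (Runner) has 8→1; 9 (Runner) has 9→1.
A3: add {2} — 2 (Runner) has 2→9.
A4 = A3; e.g. 4 (Keeper) can still go to 5. Fixed point.
From 6, successor 1 is in the attractor (rank 1); the other successor 4 is not.

1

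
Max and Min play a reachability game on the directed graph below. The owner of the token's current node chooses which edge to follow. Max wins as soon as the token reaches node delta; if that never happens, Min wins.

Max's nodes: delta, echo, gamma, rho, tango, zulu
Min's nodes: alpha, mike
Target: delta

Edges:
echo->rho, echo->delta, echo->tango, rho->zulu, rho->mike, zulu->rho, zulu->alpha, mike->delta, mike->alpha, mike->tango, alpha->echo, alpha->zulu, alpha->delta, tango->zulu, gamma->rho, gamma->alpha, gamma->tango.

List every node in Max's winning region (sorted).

A0 = {delta}
A1: add {echo} — echo (Max) has echo→delta.
A2 = A1; e.g. rho (Max) has no edge into A1. Fixed point.
Max's winning region = {delta, echo}.

delta, echo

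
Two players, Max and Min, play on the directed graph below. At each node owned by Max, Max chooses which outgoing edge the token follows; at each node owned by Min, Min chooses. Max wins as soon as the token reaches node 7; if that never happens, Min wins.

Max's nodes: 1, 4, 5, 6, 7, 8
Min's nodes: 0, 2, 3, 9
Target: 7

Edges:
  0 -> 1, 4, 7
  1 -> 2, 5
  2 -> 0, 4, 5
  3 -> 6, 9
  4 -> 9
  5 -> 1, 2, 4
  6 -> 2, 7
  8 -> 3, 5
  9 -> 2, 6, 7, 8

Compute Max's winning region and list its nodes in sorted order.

A0 = {7}
A1: add {6} — 6 (Max) has 6→7.
A2 = A1; e.g. 0 (Min) can still go to 1. Fixed point.
Max's winning region = {6, 7}.

6, 7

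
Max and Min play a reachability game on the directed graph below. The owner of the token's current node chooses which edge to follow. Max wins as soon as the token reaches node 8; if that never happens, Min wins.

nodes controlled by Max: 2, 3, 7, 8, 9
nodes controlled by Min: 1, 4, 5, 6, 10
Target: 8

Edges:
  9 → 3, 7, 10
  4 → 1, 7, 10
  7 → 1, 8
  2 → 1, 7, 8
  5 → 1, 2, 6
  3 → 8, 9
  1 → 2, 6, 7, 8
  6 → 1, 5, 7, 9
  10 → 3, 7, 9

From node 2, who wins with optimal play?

A0 = {8}
A1: add {2, 3, 7} — 2 (Max) has 2→8; 3 (Max) has 3→8; 7 (Max) has 7→8.
2 ∈ A1, so Max can force the target.

Max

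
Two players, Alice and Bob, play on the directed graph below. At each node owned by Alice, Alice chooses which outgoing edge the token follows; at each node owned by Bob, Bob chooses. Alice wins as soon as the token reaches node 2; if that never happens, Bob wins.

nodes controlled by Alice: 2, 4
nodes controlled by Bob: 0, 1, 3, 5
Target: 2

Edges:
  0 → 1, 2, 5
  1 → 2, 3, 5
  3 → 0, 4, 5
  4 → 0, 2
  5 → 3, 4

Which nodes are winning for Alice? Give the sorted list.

A0 = {2}
A1: add {4} — 4 (Alice) has 4→2.
A2 = A1; e.g. 0 (Bob) can still go to 1. Fixed point.
Alice's winning region = {2, 4}.

2, 4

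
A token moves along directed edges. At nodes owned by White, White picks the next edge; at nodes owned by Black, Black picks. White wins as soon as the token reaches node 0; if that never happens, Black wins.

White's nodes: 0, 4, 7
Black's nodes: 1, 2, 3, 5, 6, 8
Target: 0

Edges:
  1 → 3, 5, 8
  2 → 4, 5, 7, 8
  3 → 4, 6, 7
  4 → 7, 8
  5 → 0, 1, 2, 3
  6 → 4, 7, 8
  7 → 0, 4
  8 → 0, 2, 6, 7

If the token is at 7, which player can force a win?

White

A0 = {0}
A1: add {7} — 7 (White) has 7→0.
7 ∈ A1, so White can force the target.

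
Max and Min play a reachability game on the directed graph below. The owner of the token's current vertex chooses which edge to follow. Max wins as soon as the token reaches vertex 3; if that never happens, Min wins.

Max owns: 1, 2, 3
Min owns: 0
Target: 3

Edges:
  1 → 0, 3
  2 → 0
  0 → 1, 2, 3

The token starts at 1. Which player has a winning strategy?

Max

A0 = {3}
A1: add {1} — 1 (Max) has 1→3.
A2 = A1; e.g. 0 (Min) can still go to 2. Fixed point.
1 ∈ A1, so Max can force the target.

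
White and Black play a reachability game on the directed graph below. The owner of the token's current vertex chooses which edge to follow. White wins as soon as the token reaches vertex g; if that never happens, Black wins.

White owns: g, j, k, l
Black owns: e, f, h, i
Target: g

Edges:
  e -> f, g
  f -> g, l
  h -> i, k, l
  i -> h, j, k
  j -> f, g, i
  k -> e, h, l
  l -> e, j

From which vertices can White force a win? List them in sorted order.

e, f, g, j, k, l

A0 = {g}
A1: add {j} — j (White) has j→g.
A2: add {l} — l (White) has l→j.
A3: add {f, k} — f (Black): all of {g, l} already in; k (White) has k→l.
A4: add {e} — e (Black): all of {f, g} already in.
A5 = A4; e.g. h (Black) can still go to i. Fixed point.
White's winning region = {e, f, g, j, k, l}.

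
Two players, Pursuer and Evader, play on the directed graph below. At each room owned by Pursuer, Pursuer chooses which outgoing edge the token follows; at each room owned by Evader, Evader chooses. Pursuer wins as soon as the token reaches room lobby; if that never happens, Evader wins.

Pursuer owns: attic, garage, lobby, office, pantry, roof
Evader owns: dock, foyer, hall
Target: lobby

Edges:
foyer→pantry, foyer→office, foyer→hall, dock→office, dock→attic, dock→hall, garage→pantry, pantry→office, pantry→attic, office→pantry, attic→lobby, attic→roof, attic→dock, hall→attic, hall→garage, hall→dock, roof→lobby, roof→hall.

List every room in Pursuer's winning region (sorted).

attic, garage, lobby, office, pantry, roof

A0 = {lobby}
A1: add {attic, roof} — roof (Pursuer) has roof→lobby; attic (Pursuer) has attic→lobby.
A2: add {pantry} — pantry (Pursuer) has pantry→attic.
A3: add {garage, office} — office (Pursuer) has office→pantry; garage (Pursuer) has garage→pantry.
A4 = A3; e.g. foyer (Evader) can still go to hall. Fixed point.
Pursuer's winning region = {attic, garage, lobby, office, pantry, roof}.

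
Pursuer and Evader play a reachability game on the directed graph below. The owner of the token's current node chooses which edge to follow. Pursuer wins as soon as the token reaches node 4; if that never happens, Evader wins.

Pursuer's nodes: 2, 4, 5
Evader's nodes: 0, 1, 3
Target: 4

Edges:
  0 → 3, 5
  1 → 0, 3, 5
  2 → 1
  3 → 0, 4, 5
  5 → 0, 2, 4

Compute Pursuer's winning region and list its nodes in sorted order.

A0 = {4}
A1: add {5} — 5 (Pursuer) has 5→4.
A2 = A1; e.g. 0 (Evader) can still go to 3. Fixed point.
Pursuer's winning region = {4, 5}.

4, 5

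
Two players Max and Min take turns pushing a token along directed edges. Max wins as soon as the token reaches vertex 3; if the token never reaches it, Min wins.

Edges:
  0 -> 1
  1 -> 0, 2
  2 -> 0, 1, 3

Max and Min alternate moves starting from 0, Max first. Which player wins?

Track states (vertex, player-to-move).
A0 = {(3,Max), (3,Min)}
A1: add {(2,Max)}.
A2 = A1; e.g. (0,Max) stays out. (0,Max) never enters ⇒ Min avoids the target.

Min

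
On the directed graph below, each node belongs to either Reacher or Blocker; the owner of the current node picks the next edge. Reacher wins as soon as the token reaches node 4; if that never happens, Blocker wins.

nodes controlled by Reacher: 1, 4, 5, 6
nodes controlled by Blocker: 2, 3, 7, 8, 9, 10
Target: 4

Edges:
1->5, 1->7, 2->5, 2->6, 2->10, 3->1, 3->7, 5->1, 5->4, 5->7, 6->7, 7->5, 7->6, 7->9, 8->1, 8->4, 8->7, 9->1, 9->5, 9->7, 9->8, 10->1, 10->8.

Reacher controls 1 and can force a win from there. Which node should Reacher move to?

A0 = {4}
A1: add {5} — 5 (Reacher) has 5→4.
A2: add {1} — 1 (Reacher) has 1→5.
A3 = A2; e.g. 2 (Blocker) can still go to 6. Fixed point.
From 1, successor 5 is in the attractor (rank 1); the other successor 7 is not.

5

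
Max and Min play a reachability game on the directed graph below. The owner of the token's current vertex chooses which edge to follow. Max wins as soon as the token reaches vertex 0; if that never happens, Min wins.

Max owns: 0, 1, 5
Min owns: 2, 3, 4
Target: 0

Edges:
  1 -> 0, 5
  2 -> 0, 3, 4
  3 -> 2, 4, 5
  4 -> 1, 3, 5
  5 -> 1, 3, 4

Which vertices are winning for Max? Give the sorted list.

0, 1, 5

A0 = {0}
A1: add {1} — 1 (Max) has 1→0.
A2: add {5} — 5 (Max) has 5→1.
A3 = A2; e.g. 2 (Min) can still go to 3. Fixed point.
Max's winning region = {0, 1, 5}.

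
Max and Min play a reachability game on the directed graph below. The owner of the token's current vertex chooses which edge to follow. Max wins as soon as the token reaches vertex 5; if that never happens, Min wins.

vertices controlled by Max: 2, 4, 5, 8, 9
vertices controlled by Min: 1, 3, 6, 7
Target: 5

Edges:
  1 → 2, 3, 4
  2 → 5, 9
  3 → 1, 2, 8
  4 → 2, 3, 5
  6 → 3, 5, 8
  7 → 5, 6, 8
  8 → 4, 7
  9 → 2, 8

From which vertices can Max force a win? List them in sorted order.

2, 4, 5, 8, 9

A0 = {5}
A1: add {2, 4} — 2 (Max) has 2→5; 4 (Max) has 4→5.
A2: add {8, 9} — 8 (Max) has 8→4; 9 (Max) has 9→2.
A3 = A2; e.g. 1 (Min) can still go to 3. Fixed point.
Max's winning region = {2, 4, 5, 8, 9}.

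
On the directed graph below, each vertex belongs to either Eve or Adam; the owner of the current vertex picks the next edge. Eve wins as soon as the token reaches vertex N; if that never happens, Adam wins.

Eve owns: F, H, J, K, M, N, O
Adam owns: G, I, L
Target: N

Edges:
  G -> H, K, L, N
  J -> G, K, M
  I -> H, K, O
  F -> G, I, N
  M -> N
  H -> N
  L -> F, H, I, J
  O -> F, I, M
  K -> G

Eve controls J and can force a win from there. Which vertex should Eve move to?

M

A0 = {N}
A1: add {F, H, M} — F (Eve) has F→N; H (Eve) has H→N; M (Eve) has M→N.
A2: add {J, O} — J (Eve) has J→M; O (Eve) has O→F.
A3 = A2; e.g. G (Adam) can still go to K. Fixed point.
From J, successor M is in the attractor (rank 1); the other successors G, K are not.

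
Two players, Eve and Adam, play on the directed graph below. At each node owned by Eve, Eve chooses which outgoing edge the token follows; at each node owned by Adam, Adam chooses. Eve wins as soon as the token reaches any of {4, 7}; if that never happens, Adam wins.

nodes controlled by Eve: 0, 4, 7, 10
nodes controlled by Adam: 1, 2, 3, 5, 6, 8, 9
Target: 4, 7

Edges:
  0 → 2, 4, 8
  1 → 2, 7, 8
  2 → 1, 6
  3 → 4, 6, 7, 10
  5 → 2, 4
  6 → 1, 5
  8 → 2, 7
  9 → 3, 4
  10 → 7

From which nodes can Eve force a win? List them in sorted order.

0, 4, 7, 10

A0 = {4, 7}
A1: add {0, 10} — 0 (Eve) has 0→4; 10 (Eve) has 10→7.
A2 = A1; e.g. 1 (Adam) can still go to 2. Fixed point.
Eve's winning region = {0, 4, 7, 10}.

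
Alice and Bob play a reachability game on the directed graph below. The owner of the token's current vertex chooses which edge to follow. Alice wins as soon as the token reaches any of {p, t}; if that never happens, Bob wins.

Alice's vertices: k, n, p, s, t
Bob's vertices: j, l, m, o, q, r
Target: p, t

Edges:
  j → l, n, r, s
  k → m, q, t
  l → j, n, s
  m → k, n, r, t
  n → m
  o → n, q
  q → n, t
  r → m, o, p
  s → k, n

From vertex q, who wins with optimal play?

Bob

A0 = {p, t}
A1: add {k} — k (Alice) has k→t.
A2: add {s} — s (Alice) has s→k.
A3 = A2; e.g. j (Bob) can still go to l. Fixed point.
q never enters the attractor, so Bob can avoid the target forever.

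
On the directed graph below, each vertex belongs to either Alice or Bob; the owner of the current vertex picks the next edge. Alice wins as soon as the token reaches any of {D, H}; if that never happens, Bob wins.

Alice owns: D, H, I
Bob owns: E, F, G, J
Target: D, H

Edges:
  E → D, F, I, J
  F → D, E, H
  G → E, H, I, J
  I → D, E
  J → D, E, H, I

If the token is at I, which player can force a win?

Alice

A0 = {D, H}
A1: add {I} — I (Alice) has I→D.
A2 = A1; e.g. E (Bob) can still go to F. Fixed point.
I ∈ A1, so Alice can force the target.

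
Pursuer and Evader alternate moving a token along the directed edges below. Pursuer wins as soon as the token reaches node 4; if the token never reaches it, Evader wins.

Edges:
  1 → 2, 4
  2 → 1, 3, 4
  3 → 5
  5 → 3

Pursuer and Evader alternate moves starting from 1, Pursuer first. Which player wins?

Track states (vertex, player-to-move).
A0 = {(4,Pursuer), (4,Evader)}
A1: add {(1,Pursuer), (2,Pursuer)}.
(1,Pursuer) ∈ A1 ⇒ Pursuer forces the target.

Pursuer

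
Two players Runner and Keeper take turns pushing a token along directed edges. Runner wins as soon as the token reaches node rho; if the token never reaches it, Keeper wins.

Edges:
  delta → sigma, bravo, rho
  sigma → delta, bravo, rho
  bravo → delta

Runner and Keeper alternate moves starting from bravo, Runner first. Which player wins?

Keeper

Track states (vertex, player-to-move).
A0 = {(rho,Runner), (rho,Keeper)}
A1: add {(delta,Runner), (sigma,Runner)}.
A2: add {(bravo,Keeper)}.
A3 = A2; e.g. (delta,Keeper) stays out. (bravo,Runner) never enters ⇒ Keeper avoids the target.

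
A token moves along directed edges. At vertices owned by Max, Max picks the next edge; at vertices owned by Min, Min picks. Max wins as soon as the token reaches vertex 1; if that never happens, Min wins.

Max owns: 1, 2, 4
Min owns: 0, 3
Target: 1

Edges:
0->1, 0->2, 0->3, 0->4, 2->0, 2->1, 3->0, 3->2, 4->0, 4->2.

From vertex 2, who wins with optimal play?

Max

A0 = {1}
A1: add {2} — 2 (Max) has 2→1.
2 ∈ A1, so Max can force the target.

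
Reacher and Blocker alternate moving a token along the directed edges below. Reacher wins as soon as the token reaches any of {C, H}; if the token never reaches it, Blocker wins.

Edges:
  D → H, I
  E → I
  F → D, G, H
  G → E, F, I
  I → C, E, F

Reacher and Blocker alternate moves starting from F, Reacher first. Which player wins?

Track states (vertex, player-to-move).
A0 = {(C,Reacher), (C,Blocker), (H,Reacher), (H,Blocker)}
A1: add {(D,Reacher), (F,Reacher), (I,Reacher)}.
(F,Reacher) ∈ A1 ⇒ Reacher forces the target.

Reacher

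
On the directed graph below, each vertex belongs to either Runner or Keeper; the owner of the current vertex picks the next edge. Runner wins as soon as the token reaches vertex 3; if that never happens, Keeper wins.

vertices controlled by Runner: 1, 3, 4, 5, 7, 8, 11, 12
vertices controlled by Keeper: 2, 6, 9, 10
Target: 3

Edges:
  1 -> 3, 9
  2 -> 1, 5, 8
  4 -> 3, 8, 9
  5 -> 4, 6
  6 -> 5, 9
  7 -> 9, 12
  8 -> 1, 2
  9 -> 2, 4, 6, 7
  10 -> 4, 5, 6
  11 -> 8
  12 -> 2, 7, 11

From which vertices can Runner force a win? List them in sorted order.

1, 2, 3, 4, 5, 7, 8, 11, 12

A0 = {3}
A1: add {1, 4} — 1 (Runner) has 1→3; 4 (Runner) has 4→3.
A2: add {5, 8} — 5 (Runner) has 5→4; 8 (Runner) has 8→1.
A3: add {2, 11} — 2 (Keeper): all of {1, 5, 8} already in; 11 (Runner) has 11→8.
A4: add {12} — 12 (Runner) has 12→2.
A5: add {7} — 7 (Runner) has 7→12.
A6 = A5; e.g. 6 (Keeper) can still go to 9. Fixed point.
Runner's winning region = {1, 2, 3, 4, 5, 7, 8, 11, 12}.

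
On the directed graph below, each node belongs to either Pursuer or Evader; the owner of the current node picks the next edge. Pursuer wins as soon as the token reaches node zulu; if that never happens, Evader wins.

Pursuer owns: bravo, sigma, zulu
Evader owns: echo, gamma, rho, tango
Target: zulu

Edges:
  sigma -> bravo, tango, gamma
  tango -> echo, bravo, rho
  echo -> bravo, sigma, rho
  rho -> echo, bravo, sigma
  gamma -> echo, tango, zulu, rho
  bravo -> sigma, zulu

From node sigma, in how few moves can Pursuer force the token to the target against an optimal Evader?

2

A0 = {zulu}
A1: add {bravo} — bravo (Pursuer) has bravo→zulu.
A2: add {sigma} — sigma (Pursuer) has sigma→bravo.
A3 = A2; e.g. echo (Evader) can still go to rho. Fixed point.
sigma enters the attractor at level 2, so Pursuer can force the target in 2 moves from there.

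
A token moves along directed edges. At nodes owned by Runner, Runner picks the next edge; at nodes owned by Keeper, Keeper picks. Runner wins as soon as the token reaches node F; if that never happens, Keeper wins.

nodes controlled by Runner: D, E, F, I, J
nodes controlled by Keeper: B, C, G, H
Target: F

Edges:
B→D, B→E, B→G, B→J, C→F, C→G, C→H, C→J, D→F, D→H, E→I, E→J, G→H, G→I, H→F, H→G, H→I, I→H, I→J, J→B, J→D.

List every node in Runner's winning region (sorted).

D, E, F, I, J

A0 = {F}
A1: add {D} — D (Runner) has D→F.
A2: add {J} — J (Runner) has J→D.
A3: add {E, I} — E (Runner) has E→J; I (Runner) has I→J.
A4 = A3; e.g. B (Keeper) can still go to G. Fixed point.
Runner's winning region = {D, E, F, I, J}.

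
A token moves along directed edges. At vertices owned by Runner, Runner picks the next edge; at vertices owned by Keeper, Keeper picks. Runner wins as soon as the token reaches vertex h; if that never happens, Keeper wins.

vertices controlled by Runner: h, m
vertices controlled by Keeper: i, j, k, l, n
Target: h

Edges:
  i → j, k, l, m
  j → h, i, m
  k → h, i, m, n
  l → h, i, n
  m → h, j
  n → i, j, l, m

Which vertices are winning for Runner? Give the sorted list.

h, m

A0 = {h}
A1: add {m} — m (Runner) has m→h.
A2 = A1; e.g. i (Keeper) can still go to j. Fixed point.
Runner's winning region = {h, m}.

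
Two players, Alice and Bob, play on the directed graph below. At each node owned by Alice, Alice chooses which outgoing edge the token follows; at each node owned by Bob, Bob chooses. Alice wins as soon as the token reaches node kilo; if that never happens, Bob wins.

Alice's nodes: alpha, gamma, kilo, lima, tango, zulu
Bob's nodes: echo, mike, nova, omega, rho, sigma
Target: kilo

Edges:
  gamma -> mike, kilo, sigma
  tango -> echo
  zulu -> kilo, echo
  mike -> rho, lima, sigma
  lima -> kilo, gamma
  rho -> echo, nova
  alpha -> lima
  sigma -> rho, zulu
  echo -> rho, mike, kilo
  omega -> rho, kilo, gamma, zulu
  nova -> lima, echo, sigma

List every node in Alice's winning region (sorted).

alpha, gamma, kilo, lima, zulu

A0 = {kilo}
A1: add {gamma, lima, zulu} — lima (Alice) has lima→kilo; gamma (Alice) has gamma→kilo; zulu (Alice) has zulu→kilo.
A2: add {alpha} — alpha (Alice) has alpha→lima.
A3 = A2; e.g. rho (Bob) can still go to echo. Fixed point.
Alice's winning region = {alpha, gamma, kilo, lima, zulu}.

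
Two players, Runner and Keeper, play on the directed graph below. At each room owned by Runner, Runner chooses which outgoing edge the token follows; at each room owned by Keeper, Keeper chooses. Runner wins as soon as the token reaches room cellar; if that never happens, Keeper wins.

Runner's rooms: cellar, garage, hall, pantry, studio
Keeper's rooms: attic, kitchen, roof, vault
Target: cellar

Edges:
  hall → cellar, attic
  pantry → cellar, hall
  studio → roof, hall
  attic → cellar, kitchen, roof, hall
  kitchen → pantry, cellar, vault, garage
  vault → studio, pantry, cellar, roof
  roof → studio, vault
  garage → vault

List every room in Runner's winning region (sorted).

A0 = {cellar}
A1: add {hall, pantry} — pantry (Runner) has pantry→cellar; hall (Runner) has hall→cellar.
A2: add {studio} — studio (Runner) has studio→hall.
A3 = A2; e.g. vault (Keeper) can still go to roof. Fixed point.
Runner's winning region = {cellar, hall, pantry, studio}.

cellar, hall, pantry, studio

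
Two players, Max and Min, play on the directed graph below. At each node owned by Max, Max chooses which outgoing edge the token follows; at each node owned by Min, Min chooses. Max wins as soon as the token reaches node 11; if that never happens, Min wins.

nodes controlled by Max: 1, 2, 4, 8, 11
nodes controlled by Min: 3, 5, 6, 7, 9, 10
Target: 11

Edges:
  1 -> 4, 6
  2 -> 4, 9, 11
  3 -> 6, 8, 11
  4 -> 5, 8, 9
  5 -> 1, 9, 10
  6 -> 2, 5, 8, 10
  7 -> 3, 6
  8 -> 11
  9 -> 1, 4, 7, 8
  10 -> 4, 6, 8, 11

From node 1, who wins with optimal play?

Max

A0 = {11}
A1: add {2, 8} — 2 (Max) has 2→11; 8 (Max) has 8→11.
A2: add {4} — 4 (Max) has 4→8.
A3: add {1} — 1 (Max) has 1→4.
A4 = A3; e.g. 3 (Min) can still go to 6. Fixed point.
1 ∈ A3, so Max can force the target.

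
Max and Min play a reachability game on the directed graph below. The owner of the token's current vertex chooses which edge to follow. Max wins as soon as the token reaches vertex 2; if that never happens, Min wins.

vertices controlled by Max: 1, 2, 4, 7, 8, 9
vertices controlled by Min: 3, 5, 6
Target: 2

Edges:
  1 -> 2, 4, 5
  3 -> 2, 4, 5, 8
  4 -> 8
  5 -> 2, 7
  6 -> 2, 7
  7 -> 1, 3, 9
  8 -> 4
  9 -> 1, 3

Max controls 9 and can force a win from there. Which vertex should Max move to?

A0 = {2}
A1: add {1} — 1 (Max) has 1→2.
A2: add {7, 9} — 7 (Max) has 7→1; 9 (Max) has 9→1.
A3: add {5, 6} — 5 (Min): all of {2, 7} already in; 6 (Min): all of {2, 7} already in.
A4 = A3; e.g. 3 (Min) can still go to 4. Fixed point.
From 9, successor 1 is in the attractor (rank 1); the other successor 3 is not.

1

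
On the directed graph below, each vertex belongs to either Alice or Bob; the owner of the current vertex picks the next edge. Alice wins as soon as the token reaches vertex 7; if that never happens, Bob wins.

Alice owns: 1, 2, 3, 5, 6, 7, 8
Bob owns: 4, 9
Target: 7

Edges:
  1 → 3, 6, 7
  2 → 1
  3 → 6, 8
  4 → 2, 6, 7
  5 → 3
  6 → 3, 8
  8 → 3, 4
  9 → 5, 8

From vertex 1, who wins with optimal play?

A0 = {7}
A1: add {1} — 1 (Alice) has 1→7.
1 ∈ A1, so Alice can force the target.

Alice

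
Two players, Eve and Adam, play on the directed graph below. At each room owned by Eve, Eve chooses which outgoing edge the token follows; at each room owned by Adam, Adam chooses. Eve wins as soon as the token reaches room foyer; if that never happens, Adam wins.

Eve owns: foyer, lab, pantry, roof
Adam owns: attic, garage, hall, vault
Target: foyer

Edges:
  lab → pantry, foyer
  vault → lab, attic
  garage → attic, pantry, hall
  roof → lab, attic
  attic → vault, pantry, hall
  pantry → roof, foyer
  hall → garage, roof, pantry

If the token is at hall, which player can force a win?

Adam

A0 = {foyer}
A1: add {lab, pantry} — lab (Eve) has lab→foyer; pantry (Eve) has pantry→foyer.
A2: add {roof} — roof (Eve) has roof→lab.
A3 = A2; e.g. vault (Adam) can still go to attic. Fixed point.
hall never enters the attractor, so Adam can avoid the target forever.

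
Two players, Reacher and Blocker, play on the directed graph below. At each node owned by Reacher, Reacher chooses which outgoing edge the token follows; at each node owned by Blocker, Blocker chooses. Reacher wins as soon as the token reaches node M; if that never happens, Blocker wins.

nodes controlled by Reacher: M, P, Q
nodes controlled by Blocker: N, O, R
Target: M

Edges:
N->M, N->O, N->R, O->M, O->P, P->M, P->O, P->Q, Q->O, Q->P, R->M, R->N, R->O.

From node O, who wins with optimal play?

A0 = {M}
A1: add {P} — P (Reacher) has P→M.
A2: add {O, Q} — O (Blocker): all of {M, P} already in; Q (Reacher) has Q→P.
A3 = A2; e.g. N (Blocker) can still go to R. Fixed point.
O ∈ A2, so Reacher can force the target.

Reacher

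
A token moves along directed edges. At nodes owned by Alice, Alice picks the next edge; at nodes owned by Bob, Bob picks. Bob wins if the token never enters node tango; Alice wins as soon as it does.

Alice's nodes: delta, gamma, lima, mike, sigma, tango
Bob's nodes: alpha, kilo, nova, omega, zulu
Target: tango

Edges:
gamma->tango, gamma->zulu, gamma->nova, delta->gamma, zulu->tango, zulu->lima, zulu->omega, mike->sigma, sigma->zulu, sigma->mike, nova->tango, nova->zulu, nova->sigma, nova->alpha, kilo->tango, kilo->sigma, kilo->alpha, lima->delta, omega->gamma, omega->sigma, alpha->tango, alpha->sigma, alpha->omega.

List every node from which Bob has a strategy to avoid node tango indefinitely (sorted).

alpha, kilo, mike, nova, omega, sigma, zulu

A0 = {tango}
A1: add {gamma} — gamma (Alice) has gamma→tango.
A2: add {delta} — delta (Alice) has delta→gamma.
A3: add {lima} — lima (Alice) has lima→delta.
A4 = A3; e.g. zulu (Bob) can still go to omega. Fixed point.
Alice's attractor = {delta, gamma, lima, tango}; Bob avoids the target exactly from the complement.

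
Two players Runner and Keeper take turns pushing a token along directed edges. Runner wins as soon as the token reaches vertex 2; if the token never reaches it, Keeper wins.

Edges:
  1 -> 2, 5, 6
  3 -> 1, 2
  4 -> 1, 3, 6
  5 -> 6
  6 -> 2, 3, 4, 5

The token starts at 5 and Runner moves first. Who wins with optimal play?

Track states (vertex, player-to-move).
A0 = {(2,Runner), (2,Keeper)}
A1: add {(1,Runner), (3,Runner), (6,Runner)}.
A2: add {(3,Keeper), (4,Keeper), (5,Keeper)}.
A3: add {(4,Runner)}.
A4 = A3; e.g. (1,Keeper) stays out. (5,Runner) never enters ⇒ Keeper avoids the target.

Keeper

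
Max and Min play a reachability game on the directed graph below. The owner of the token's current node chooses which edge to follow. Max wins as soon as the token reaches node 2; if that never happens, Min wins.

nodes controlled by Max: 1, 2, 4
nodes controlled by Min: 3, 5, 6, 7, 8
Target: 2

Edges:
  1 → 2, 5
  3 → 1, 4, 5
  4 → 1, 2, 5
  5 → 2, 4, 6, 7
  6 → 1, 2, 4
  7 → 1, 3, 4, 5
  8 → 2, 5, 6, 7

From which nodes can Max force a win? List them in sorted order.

1, 2, 4, 6

A0 = {2}
A1: add {1, 4} — 1 (Max) has 1→2; 4 (Max) has 4→2.
A2: add {6} — 6 (Min): all of {1, 2, 4} already in.
A3 = A2; e.g. 3 (Min) can still go to 5. Fixed point.
Max's winning region = {1, 2, 4, 6}.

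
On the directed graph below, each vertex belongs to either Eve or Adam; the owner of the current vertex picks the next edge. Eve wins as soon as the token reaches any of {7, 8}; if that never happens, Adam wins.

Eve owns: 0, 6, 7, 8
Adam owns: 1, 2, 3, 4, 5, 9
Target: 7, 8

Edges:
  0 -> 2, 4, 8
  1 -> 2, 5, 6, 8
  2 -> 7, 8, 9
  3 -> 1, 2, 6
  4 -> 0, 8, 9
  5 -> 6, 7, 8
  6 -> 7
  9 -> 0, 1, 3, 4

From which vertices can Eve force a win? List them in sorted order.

A0 = {7, 8}
A1: add {0, 6} — 0 (Eve) has 0→8; 6 (Eve) has 6→7.
A2: add {5} — 5 (Adam): all of {6, 7, 8} already in.
A3 = A2; e.g. 1 (Adam) can still go to 2. Fixed point.
Eve's winning region = {0, 5, 6, 7, 8}.

0, 5, 6, 7, 8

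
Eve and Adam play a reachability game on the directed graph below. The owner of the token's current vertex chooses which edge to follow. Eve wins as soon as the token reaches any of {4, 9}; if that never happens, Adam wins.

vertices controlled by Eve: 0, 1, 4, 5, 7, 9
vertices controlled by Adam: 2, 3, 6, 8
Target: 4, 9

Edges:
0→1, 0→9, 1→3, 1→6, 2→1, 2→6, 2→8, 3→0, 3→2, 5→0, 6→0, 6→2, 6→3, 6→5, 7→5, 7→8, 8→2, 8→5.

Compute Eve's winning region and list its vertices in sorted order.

0, 4, 5, 7, 9

A0 = {4, 9}
A1: add {0} — 0 (Eve) has 0→9.
A2: add {5} — 5 (Eve) has 5→0.
A3: add {7} — 7 (Eve) has 7→5.
A4 = A3; e.g. 1 (Eve) has no edge into A3. Fixed point.
Eve's winning region = {0, 4, 5, 7, 9}.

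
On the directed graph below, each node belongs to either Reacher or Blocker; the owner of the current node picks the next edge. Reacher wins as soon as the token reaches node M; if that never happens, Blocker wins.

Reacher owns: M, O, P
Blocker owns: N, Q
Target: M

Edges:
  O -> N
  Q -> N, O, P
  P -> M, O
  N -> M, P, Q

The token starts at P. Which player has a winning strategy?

Reacher

A0 = {M}
A1: add {P} — P (Reacher) has P→M.
A2 = A1; e.g. N (Blocker) can still go to Q. Fixed point.
P ∈ A1, so Reacher can force the target.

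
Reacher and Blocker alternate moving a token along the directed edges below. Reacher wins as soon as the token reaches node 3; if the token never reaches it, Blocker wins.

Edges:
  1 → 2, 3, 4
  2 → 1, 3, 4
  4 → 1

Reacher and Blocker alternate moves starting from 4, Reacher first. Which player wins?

Blocker

Track states (vertex, player-to-move).
A0 = {(3,Reacher), (3,Blocker)}
A1: add {(1,Reacher), (2,Reacher)}.
A2: add {(4,Blocker)}.
A3 = A2; e.g. (1,Blocker) stays out. (4,Reacher) never enters ⇒ Blocker avoids the target.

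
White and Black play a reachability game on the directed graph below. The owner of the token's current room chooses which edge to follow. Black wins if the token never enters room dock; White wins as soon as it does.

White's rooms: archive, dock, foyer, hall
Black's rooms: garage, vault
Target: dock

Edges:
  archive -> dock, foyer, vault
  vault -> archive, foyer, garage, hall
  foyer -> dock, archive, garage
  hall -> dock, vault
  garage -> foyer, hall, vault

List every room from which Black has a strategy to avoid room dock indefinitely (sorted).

A0 = {dock}
A1: add {archive, foyer, hall} — archive (White) has archive→dock; foyer (White) has foyer→dock; hall (White) has hall→dock.
A2 = A1; e.g. garage (Black) can still go to vault. Fixed point.
White's attractor = {archive, dock, foyer, hall}; Black avoids the target exactly from the complement.

garage, vault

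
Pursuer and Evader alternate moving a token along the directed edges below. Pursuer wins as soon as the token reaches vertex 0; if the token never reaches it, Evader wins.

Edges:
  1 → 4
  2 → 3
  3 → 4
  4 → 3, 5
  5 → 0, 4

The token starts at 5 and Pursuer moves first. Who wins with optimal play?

Track states (vertex, player-to-move).
A0 = {(0,Pursuer), (0,Evader)}
A1: add {(5,Pursuer)}.
(5,Pursuer) ∈ A1 ⇒ Pursuer forces the target.

Pursuer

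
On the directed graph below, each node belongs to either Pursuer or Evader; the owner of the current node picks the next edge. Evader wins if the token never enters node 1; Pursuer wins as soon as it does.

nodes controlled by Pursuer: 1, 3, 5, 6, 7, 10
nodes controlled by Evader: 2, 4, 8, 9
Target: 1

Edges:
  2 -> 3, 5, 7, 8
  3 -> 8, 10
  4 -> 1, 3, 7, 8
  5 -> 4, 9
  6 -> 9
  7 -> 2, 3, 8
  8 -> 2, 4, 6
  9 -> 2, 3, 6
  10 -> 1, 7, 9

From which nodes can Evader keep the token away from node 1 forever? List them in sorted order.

A0 = {1}
A1: add {10} — 10 (Pursuer) has 10→1.
A2: add {3} — 3 (Pursuer) has 3→10.
A3: add {7} — 7 (Pursuer) has 7→3.
A4 = A3; e.g. 2 (Evader) can still go to 5. Fixed point.
Pursuer's attractor = {1, 3, 7, 10}; Evader avoids the target exactly from the complement.

2, 4, 5, 6, 8, 9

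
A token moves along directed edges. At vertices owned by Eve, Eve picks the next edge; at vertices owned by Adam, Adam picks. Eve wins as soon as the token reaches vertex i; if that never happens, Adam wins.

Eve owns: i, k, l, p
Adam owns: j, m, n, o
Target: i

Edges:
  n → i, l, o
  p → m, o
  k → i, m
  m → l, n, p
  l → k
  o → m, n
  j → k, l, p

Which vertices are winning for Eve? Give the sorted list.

i, k, l

A0 = {i}
A1: add {k} — k (Eve) has k→i.
A2: add {l} — l (Eve) has l→k.
A3 = A2; e.g. j (Adam) can still go to p. Fixed point.
Eve's winning region = {i, k, l}.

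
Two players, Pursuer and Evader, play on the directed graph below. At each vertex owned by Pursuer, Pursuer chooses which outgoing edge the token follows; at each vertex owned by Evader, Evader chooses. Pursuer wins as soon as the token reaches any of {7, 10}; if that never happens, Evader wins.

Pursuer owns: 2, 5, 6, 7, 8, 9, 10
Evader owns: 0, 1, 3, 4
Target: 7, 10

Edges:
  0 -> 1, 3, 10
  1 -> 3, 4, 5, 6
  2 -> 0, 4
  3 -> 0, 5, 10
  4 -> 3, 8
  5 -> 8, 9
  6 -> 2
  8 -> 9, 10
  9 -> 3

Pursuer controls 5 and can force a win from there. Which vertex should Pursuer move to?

8

A0 = {7, 10}
A1: add {8} — 8 (Pursuer) has 8→10.
A2: add {5} — 5 (Pursuer) has 5→8.
A3 = A2; e.g. 0 (Evader) can still go to 1. Fixed point.
From 5, successor 8 is in the attractor (rank 1); the other successor 9 is not.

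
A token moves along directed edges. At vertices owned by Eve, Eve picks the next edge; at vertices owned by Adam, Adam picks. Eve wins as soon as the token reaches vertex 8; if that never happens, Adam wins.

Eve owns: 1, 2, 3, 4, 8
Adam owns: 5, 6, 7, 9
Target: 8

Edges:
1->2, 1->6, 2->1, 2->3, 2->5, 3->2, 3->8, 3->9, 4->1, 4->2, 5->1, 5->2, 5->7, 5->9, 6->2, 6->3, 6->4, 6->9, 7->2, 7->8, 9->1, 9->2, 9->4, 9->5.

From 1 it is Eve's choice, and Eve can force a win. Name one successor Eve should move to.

A0 = {8}
A1: add {3} — 3 (Eve) has 3→8.
A2: add {2} — 2 (Eve) has 2→3.
A3: add {1, 4, 7} — 1 (Eve) has 1→2; 4 (Eve) has 4→2; 7 (Adam): all of {2, 8} already in.
A4 = A3; e.g. 5 (Adam) can still go to 9. Fixed point.
From 1, successor 2 is in the attractor (rank 2); the other successor 6 is not.

2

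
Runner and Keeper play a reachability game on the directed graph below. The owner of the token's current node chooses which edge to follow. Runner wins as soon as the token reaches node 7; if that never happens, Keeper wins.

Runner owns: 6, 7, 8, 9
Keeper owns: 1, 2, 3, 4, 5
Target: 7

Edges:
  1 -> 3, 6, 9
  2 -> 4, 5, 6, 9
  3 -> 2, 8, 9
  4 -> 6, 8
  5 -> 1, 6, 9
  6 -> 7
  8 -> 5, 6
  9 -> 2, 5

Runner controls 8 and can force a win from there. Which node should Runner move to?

A0 = {7}
A1: add {6} — 6 (Runner) has 6→7.
A2: add {8} — 8 (Runner) has 8→6.
A3: add {4} — 4 (Keeper): all of {6, 8} already in.
A4 = A3; e.g. 1 (Keeper) can still go to 3. Fixed point.
From 8, successor 6 is in the attractor (rank 1); the other successor 5 is not.

6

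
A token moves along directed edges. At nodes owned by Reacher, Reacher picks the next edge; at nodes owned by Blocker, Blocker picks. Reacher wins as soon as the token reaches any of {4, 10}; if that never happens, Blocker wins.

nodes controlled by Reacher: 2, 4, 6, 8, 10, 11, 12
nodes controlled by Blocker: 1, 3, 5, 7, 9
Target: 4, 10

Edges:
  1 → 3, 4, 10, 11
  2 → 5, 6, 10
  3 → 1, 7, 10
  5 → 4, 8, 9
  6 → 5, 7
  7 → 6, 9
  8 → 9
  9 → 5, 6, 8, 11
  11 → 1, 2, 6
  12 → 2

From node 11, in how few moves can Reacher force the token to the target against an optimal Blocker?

2

A0 = {4, 10}
A1: add {2} — 2 (Reacher) has 2→10.
A2: add {11, 12} — 11 (Reacher) has 11→2; 12 (Reacher) has 12→2.
A3 = A2; e.g. 1 (Blocker) can still go to 3. Fixed point.
11 enters the attractor at level 2, so Reacher can force the target in 2 moves from there.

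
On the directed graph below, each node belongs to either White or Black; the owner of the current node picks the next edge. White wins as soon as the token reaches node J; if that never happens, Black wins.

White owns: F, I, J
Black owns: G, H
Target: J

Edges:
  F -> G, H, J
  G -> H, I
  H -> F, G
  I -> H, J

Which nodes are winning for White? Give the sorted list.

A0 = {J}
A1: add {F, I} — F (White) has F→J; I (White) has I→J.
A2 = A1; e.g. G (Black) can still go to H. Fixed point.
White's winning region = {F, I, J}.

F, I, J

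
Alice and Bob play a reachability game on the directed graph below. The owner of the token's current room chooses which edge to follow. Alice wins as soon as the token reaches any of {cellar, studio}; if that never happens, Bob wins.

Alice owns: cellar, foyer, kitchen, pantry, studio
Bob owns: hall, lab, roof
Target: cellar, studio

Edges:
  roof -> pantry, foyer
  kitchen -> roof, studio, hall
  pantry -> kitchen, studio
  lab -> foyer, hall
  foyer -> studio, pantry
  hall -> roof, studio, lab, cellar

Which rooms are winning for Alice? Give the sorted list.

cellar, foyer, kitchen, pantry, roof, studio

A0 = {cellar, studio}
A1: add {foyer, kitchen, pantry} — kitchen (Alice) has kitchen→studio; pantry (Alice) has pantry→studio; foyer (Alice) has foyer→studio.
A2: add {roof} — roof (Bob): all of {pantry, foyer} already in.
A3 = A2; e.g. lab (Bob) can still go to hall. Fixed point.
Alice's winning region = {cellar, foyer, kitchen, pantry, roof, studio}.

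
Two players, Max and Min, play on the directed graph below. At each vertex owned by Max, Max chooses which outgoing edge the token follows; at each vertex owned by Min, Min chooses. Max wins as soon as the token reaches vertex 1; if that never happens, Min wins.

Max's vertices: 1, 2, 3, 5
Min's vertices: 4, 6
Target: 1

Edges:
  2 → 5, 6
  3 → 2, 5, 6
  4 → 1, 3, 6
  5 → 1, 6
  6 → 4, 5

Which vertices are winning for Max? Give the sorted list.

A0 = {1}
A1: add {5} — 5 (Max) has 5→1.
A2: add {2, 3} — 2 (Max) has 2→5; 3 (Max) has 3→5.
A3 = A2; e.g. 4 (Min) can still go to 6. Fixed point.
Max's winning region = {1, 2, 3, 5}.

1, 2, 3, 5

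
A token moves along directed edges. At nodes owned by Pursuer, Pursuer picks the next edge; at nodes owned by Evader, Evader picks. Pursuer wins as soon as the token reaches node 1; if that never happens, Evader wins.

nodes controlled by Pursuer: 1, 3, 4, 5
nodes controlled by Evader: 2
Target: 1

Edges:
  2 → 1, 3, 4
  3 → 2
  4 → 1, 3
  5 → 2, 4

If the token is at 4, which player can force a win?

A0 = {1}
A1: add {4} — 4 (Pursuer) has 4→1.
4 ∈ A1, so Pursuer can force the target.

Pursuer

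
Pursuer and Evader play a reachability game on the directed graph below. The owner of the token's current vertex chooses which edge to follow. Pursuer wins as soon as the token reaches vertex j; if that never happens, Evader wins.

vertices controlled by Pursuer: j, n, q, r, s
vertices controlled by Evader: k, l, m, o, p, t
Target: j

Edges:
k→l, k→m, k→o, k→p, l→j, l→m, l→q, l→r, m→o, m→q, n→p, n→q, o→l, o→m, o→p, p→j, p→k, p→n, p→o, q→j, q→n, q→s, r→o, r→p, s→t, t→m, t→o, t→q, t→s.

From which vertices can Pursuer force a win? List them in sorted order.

A0 = {j}
A1: add {q} — q (Pursuer) has q→j.
A2: add {n} — n (Pursuer) has n→q.
A3 = A2; e.g. k (Evader) can still go to l. Fixed point.
Pursuer's winning region = {j, n, q}.

j, n, q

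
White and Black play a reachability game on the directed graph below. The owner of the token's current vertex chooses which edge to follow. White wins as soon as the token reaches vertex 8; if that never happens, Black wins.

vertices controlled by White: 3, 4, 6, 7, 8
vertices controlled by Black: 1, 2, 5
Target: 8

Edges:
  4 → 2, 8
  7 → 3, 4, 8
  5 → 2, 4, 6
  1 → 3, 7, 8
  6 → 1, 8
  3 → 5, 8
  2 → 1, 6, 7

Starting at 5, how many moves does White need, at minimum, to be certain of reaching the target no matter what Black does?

A0 = {8}
A1: add {3, 4, 6, 7} — 3 (White) has 3→8; 4 (White) has 4→8; 6 (White) has 6→8; 7 (White) has 7→8.
A2: add {1} — 1 (Black): all of {3, 7, 8} already in.
A3: add {2} — 2 (Black): all of {1, 6, 7} already in.
A4: add {5} — 5 (Black): all of {2, 4, 6} already in.
A4 = all vertices. Fixed point.
5 enters the attractor at level 4, so White can force the target in 4 moves from there.

4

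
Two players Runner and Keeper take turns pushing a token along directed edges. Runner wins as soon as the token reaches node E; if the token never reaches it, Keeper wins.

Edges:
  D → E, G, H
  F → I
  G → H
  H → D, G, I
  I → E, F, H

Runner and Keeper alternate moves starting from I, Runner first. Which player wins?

Track states (vertex, player-to-move).
A0 = {(E,Runner), (E,Keeper)}
A1: add {(D,Runner), (I,Runner)}.
(I,Runner) ∈ A1 ⇒ Runner forces the target.

Runner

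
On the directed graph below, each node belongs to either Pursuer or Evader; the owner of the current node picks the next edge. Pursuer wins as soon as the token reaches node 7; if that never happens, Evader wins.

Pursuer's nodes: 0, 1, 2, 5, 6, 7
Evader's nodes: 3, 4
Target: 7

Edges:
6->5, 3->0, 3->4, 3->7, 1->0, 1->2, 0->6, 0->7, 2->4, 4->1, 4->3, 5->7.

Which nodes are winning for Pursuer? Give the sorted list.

A0 = {7}
A1: add {0, 5} — 0 (Pursuer) has 0→7; 5 (Pursuer) has 5→7.
A2: add {1, 6} — 1 (Pursuer) has 1→0; 6 (Pursuer) has 6→5.
A3 = A2; e.g. 2 (Pursuer) has no edge into A2. Fixed point.
Pursuer's winning region = {0, 1, 5, 6, 7}.

0, 1, 5, 6, 7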